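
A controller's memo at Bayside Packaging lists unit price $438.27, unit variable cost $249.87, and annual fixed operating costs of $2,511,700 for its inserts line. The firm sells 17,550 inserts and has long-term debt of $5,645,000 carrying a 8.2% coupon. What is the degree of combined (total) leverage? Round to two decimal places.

Contribution at this volume is 17,550 × $188.40 = $3,306,420.00.
Subtracting fixed costs: EBIT = $3,306,420.00 − $2,511,700 = $794,720.00. Interest = $462,890.00, so EBIT − I = $331,830.00.
Degree of total leverage = total CM / (EBIT − interest) = $3,306,420.00 / $331,830.00 = 9.9642.

9.96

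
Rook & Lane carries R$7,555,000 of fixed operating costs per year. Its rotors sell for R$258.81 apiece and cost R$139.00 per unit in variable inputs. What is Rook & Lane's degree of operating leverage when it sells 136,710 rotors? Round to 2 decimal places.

1.86

At 136,710 units, contribution = 136,710 × R$119.81 = R$16,379,225.10.
EBIT = R$16,379,225.10 − R$7,555,000 = R$8,824,225.10.
DOL = contribution ÷ EBIT = R$16,379,225.10 ÷ R$8,824,225.10 = 1.8562.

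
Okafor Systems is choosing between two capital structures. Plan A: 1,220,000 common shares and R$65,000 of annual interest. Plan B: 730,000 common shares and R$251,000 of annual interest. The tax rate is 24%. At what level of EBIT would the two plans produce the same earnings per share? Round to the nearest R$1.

Set EPS_A = EPS_B: (EBIT − R$65,000)(1 − 0.24) ÷ 1,220,000 = (EBIT − R$251,000)(1 − 0.24) ÷ 730,000.
The (1 − t) factor cancels: (EBIT − 65,000) × 730,000 = (EBIT − 251,000) × 1,220,000.
EBIT × (1,220,000 − 730,000) = 251,000 × 1,220,000 − 65,000 × 730,000 = 258,770,000,000, so EBIT = 258,770,000,000 ÷ 490,000 = 528,102.04.

R$528,102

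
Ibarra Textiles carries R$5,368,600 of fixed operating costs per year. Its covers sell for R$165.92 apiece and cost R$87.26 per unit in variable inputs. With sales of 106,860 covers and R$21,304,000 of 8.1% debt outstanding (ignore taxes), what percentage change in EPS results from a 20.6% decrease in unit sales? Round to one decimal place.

At 106,860 units, contribution = 106,860 × R$78.66 = R$8,405,607.60.
Operating income = contribution − fixed costs = R$8,405,607.60 − R$5,368,600 = R$3,037,007.60.
After interest of R$1,725,624.00, pre-tax earnings = R$1,311,383.60.
DCL = total CM / (EBIT − I) = R$8,405,607.60 / R$1,311,383.60 = 6.4097.
%ΔEPS = DCL × %ΔSales = 6.4097 × -20.6% = -132.0%.

-132.0%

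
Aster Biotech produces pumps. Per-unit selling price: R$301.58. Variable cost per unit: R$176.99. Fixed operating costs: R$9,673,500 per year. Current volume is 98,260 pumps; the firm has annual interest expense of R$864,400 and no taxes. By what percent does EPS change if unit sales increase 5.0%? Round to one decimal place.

+35.9%

At 98,260 units, contribution = 98,260 × R$124.59 = R$12,242,213.40.
EBIT = R$12,242,213.40 − R$9,673,500 = R$2,568,713.40.
Interest = R$864,400.00, so EBIT − I = R$1,704,313.40.
DCL = total CM / (EBIT − I) = R$12,242,213.40 / R$1,704,313.40 = 7.1831.
%ΔEPS = DCL × %ΔSales = 7.1831 × +5.0% = +35.9%.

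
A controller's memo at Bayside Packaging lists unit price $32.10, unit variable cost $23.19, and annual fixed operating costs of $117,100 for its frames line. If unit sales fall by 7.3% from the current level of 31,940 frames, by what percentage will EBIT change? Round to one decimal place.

Total contribution margin = 31,940 × $8.91 = $284,585.40.
Operating income = contribution − fixed costs = $284,585.40 − $117,100 = $167,485.40.
DOL = contribution ÷ EBIT = $284,585.40 ÷ $167,485.40 = 1.6992.
%ΔEBIT = DOL × %ΔSales = 1.6992 × -7.3% = -12.4%.

-12.4%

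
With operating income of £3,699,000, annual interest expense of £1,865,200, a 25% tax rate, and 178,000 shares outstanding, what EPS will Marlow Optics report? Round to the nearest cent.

£7.73

Pre-tax income = £3,699,000 − £1,865,200.00 = £1,833,800.00.
Net income = £1,833,800.00 × (1 − 0.25) = £1,375,350.00.
Per share: £1,375,350.00 / 178,000 shares = £7.73.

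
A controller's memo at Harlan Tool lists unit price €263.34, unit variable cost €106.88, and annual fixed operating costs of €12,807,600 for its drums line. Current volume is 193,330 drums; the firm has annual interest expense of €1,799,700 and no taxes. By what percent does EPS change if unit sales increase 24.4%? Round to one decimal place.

Total contribution margin = 193,330 × €156.46 = €30,248,411.80.
Operating income = contribution − fixed costs = €30,248,411.80 − €12,807,600 = €17,440,811.80.
After interest of €1,799,700.00, pre-tax earnings = €15,641,111.80.
DCL = total CM / (EBIT − I) = €30,248,411.80 / €15,641,111.80 = 1.9339.
EPS therefore changes by 1.9339 × (+24.4%) = +47.2%.

+47.2%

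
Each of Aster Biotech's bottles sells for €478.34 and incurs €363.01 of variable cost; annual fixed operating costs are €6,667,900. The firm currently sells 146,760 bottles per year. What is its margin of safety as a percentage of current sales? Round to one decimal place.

60.6%

Each unit contributes €478.34 − €363.01 = €115.33. Break-even units = €6,667,900 ÷ €115.33 = 57,815.83; break-even revenue = 57,815.83 × €478.34 = €27,655,625.47.
Current sales = 146,760 × €478.34 = €70,201,178.40.
Margin of safety = (€70,201,178.40 − €27,655,625.47) ÷ €70,201,178.40 = 60.6%.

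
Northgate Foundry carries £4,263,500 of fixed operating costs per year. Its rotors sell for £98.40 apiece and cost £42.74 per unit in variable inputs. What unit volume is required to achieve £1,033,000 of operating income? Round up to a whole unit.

Each unit contributes £98.40 − £42.74 = £55.66.
Units = (FC + target) / CM = (£4,263,500 + £1,033,000) / £55.66 = 95,158.10, so 95,159 rotors.

95,159 rotors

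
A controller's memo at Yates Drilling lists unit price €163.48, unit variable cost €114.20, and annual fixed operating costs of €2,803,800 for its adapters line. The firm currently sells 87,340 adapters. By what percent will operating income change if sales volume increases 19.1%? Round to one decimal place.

+54.8%

Contribution at this volume is 87,340 × €49.28 = €4,304,115.20.
Subtracting fixed costs: EBIT = €4,304,115.20 − €2,803,800 = €1,500,315.20.
Degree of operating leverage = €4,304,115.20 / €1,500,315.20 = 2.8688.
So EBIT moves 2.8688 × (+19.1%) = +54.8%.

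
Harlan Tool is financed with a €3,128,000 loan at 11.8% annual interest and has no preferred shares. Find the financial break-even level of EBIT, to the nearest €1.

Annual interest = 11.8% × €3,128,000 = €369,104.00.
Without preferred stock the financial break-even is simply EBIT = interest = €369,104.00.

€369,104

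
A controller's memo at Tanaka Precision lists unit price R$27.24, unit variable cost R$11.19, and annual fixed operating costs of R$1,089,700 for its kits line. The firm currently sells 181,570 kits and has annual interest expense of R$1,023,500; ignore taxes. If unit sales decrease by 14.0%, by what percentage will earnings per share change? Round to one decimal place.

-50.9%

At 181,570 units, contribution = 181,570 × R$16.05 = R$2,914,198.50.
EBIT = R$2,914,198.50 − R$1,089,700 = R$1,824,498.50.
After interest of R$1,023,500.00, pre-tax earnings = R$800,998.50.
Degree of combined leverage = contribution ÷ (EBIT − I) = R$2,914,198.50 ÷ R$800,998.50 = 3.6382.
%ΔEPS = DCL × %ΔSales = 3.6382 × -14.0% = -50.9%.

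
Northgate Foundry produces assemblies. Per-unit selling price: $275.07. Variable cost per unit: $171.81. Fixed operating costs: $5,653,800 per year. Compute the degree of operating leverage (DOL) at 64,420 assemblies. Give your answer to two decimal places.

At 64,420 units, contribution = 64,420 × $103.26 = $6,652,009.20.
Subtracting fixed costs: EBIT = $6,652,009.20 − $5,653,800 = $998,209.20.
So DOL = total CM / EBIT = $6,652,009.20 / $998,209.20 = 6.6639.

6.66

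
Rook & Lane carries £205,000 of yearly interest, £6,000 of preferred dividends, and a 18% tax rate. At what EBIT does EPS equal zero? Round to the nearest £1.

Grossing the preferred dividend up to pre-tax terms: £6,000 / (1 − 0.18) = £7,317.07.
Financial break-even EBIT = interest + D_p ÷ (1 − t) = £205,000 + £7,317.07 = £212,317.07.

£212,317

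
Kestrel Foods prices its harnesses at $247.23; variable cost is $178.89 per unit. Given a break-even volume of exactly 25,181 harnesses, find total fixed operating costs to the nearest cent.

$1,720,869.54

Unit CM = price − variable cost = $247.23 − $178.89 = $68.34.
Since BE = FC / CM, FC = 25,181 × $68.34 = $1,720,869.54.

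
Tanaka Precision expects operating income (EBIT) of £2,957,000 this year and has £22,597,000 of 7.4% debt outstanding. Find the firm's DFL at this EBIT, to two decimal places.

Annual interest charges come to £1,672,178.00.
DFL = EBIT ÷ (EBIT − I) = £2,957,000 ÷ (£2,957,000 − £1,672,178.00) = £2,957,000 ÷ £1,284,822.00 = 2.3015.

2.30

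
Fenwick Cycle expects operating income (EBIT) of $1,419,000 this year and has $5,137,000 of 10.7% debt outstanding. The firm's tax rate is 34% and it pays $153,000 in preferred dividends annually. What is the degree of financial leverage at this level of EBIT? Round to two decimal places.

Interest = $549,659.00.
Preferred dividends grossed up pre-tax: $153,000 / (1 − 0.34) = $231,818.18.
DFL = EBIT ÷ [EBIT − I − D_p/(1−t)] = $1,419,000 ÷ [$1,419,000 − $549,659.00 − $231,818.18] = $1,419,000 ÷ $637,522.82 = 2.2258.

2.23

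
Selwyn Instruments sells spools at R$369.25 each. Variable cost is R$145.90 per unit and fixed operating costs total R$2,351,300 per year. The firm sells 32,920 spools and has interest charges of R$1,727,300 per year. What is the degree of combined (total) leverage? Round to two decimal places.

2.25

Total contribution margin = 32,920 × R$223.35 = R$7,352,682.00.
EBIT = R$7,352,682.00 − R$2,351,300 = R$5,001,382.00. Interest = R$1,727,300.00.
DOL = R$7,352,682.00 ÷ R$5,001,382.00 = 1.4701; DFL = R$5,001,382.00 ÷ R$3,274,082.00 = 1.5276.
Combined leverage = 1.4701 × 1.5276 = 2.2457.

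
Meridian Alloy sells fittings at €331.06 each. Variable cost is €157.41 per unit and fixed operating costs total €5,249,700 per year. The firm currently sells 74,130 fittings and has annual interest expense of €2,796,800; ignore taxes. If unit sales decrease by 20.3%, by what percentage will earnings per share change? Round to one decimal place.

Total contribution margin = 74,130 × €173.65 = €12,872,674.50.
Operating income = contribution − fixed costs = €12,872,674.50 − €5,249,700 = €7,622,974.50.
Interest = €2,796,800.00, so EBIT − I = €4,826,174.50.
Degree of combined leverage = contribution ÷ (EBIT − I) = €12,872,674.50 ÷ €4,826,174.50 = 2.6673.
%ΔEPS = DCL × %ΔSales = 2.6673 × -20.3% = -54.1%.

-54.1%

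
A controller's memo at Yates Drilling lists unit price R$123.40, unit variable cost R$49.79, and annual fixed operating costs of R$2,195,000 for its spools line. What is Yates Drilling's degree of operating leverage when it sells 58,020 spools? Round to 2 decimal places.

At 58,020 units, contribution = 58,020 × R$73.61 = R$4,270,852.20.
Operating income = contribution − fixed costs = R$4,270,852.20 − R$2,195,000 = R$2,075,852.20.
DOL = contribution ÷ EBIT = R$4,270,852.20 ÷ R$2,075,852.20 = 2.0574.

2.06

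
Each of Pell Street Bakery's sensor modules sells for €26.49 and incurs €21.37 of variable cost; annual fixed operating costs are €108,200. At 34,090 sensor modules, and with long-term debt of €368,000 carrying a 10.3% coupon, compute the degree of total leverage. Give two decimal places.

Total contribution margin = 34,090 × €5.12 = €174,540.80.
Subtracting fixed costs: EBIT = €174,540.80 − €108,200 = €66,340.80. Interest = €37,904.00, so EBIT − I = €28,436.80.
Degree of total leverage = total CM / (EBIT − interest) = €174,540.80 / €28,436.80 = 6.1378.

6.14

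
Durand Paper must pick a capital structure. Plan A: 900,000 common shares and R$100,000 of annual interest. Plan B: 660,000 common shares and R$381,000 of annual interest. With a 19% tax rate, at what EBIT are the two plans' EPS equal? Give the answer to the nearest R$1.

R$1,153,750

At indifference, (EBIT − 100,000)(1 − t)/900,000 = (EBIT − 381,000)(1 − t)/660,000.
Cancelling (1 − t) and cross-multiplying: 660,000·(EBIT − 100,000) = 900,000·(EBIT − 381,000).
EBIT × (900,000 − 660,000) = 381,000 × 900,000 − 100,000 × 660,000 = 276,900,000,000, so EBIT = 276,900,000,000 ÷ 240,000 = 1,153,750.00.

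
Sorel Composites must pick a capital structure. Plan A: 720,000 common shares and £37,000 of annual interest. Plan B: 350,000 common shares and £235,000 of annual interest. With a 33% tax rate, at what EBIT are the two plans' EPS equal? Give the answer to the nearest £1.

£422,297

At indifference, (EBIT − 37,000)(1 − t)/720,000 = (EBIT − 235,000)(1 − t)/350,000.
The (1 − t) factor cancels: (EBIT − 37,000) × 350,000 = (EBIT − 235,000) × 720,000.
Solving, EBIT = (235,000·720,000 − 37,000·350,000) / (720,000 − 350,000) = 156,250,000,000 / 370,000 = 422,297.30.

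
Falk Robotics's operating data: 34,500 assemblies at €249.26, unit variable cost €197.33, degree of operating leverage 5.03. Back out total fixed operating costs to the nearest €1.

Contribution at this volume is 34,500 × €51.93 = €1,791,585.00.
DOL = contribution / EBIT, so EBIT = €1,791,585.00 / 5.03 = €356,179.92.
And FC = contribution − EBIT = €1,791,585.00 − €356,179.92 = €1,435,405.

€1,435,405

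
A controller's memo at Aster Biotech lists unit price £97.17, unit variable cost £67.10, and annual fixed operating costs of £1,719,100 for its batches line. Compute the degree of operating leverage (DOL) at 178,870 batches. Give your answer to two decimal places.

Contribution at this volume is 178,870 × £30.07 = £5,378,620.90.
Subtracting fixed costs: EBIT = £5,378,620.90 − £1,719,100 = £3,659,520.90.
So DOL = total CM / EBIT = £5,378,620.90 / £3,659,520.90 = 1.4698.

1.47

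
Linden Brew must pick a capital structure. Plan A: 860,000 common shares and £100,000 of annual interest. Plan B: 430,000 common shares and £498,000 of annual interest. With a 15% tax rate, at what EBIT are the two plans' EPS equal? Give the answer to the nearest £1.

Set EPS_A = EPS_B: (EBIT − £100,000)(1 − 0.15) ÷ 860,000 = (EBIT − £498,000)(1 − 0.15) ÷ 430,000.
The (1 − t) factor cancels: (EBIT − 100,000) × 430,000 = (EBIT − 498,000) × 860,000.
EBIT × (860,000 − 430,000) = 498,000 × 860,000 − 100,000 × 430,000 = 385,280,000,000, so EBIT = 385,280,000,000 ÷ 430,000 = 896,000.00.

£896,000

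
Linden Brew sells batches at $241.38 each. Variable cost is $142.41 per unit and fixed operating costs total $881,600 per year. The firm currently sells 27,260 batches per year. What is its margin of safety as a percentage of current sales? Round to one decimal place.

Unit CM = price − variable cost = $241.38 − $142.41 = $98.97. Break-even units = $881,600 ÷ $98.97 = 8,907.75; break-even revenue = 8,907.75 × $241.38 = $2,150,152.65.
Actual sales revenue = 27,260 × $241.38 = $6,580,018.80.
Margin of safety = ($6,580,018.80 − $2,150,152.65) ÷ $6,580,018.80 = 67.3%.

67.3%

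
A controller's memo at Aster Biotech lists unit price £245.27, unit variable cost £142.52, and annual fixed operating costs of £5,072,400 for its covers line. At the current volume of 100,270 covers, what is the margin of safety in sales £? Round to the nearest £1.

Each unit contributes £245.27 − £142.52 = £102.75. Break-even units = £5,072,400 ÷ £102.75 = 49,366.42; break-even revenue = 49,366.42 × £245.27 = £12,108,102.66.
Actual sales revenue = 100,270 × £245.27 = £24,593,222.90.
Margin of safety = £24,593,222.90 − £12,108,102.66 = £12,485,120.

£12,485,120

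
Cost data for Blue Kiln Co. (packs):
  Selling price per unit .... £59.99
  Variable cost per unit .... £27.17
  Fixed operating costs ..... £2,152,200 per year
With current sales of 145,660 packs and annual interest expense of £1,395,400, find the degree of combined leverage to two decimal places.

3.88

Total contribution margin = 145,660 × £32.82 = £4,780,561.20.
Operating income = contribution − fixed costs = £4,780,561.20 − £2,152,200 = £2,628,361.20. Interest = £1,395,400.00.
DOL = £4,780,561.20 ÷ £2,628,361.20 = 1.8188; DFL = £2,628,361.20 ÷ £1,232,961.20 = 2.1317.
DCL = DOL × DFL = 1.8188 × 2.1317 = 3.8771.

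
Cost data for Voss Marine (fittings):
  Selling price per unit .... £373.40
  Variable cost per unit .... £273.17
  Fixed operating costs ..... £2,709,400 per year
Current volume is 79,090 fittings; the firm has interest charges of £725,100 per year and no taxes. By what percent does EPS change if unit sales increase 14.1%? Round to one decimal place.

+24.9%

At 79,090 units, contribution = 79,090 × £100.23 = £7,927,190.70.
Subtracting fixed costs: EBIT = £7,927,190.70 − £2,709,400 = £5,217,790.70.
After interest of £725,100.00, pre-tax earnings = £4,492,690.70.
DCL = total CM / (EBIT − I) = £7,927,190.70 / £4,492,690.70 = 1.7645.
%ΔEPS = DCL × %ΔSales = 1.7645 × +14.1% = +24.9%.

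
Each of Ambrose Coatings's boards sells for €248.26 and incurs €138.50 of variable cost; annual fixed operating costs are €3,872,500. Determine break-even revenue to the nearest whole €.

CM per unit = €248.26 − €138.50 = €109.76; CM ratio = €109.76 / €248.26 = 0.4421.
Break-even revenue = fixed costs × price ÷ CM = €3,872,500 × €248.26 ÷ €109.76 = €8,758,991.

€8,758,991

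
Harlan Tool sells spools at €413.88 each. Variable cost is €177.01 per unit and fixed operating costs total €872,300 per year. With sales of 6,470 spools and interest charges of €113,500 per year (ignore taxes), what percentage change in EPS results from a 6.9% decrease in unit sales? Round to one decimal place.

-19.3%

Total contribution margin = 6,470 × €236.87 = €1,532,548.90.
EBIT = €1,532,548.90 − €872,300 = €660,248.90.
After interest of €113,500.00, pre-tax earnings = €546,748.90.
Degree of combined leverage = contribution ÷ (EBIT − I) = €1,532,548.90 ÷ €546,748.90 = 2.8030.
%ΔEPS = DCL × %ΔSales = 2.8030 × -6.9% = -19.3%.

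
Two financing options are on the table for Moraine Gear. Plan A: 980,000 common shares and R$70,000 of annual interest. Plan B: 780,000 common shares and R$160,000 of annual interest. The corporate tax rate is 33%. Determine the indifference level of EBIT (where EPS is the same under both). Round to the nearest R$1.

R$511,000

At indifference, (EBIT − 70,000)(1 − t)/980,000 = (EBIT − 160,000)(1 − t)/780,000.
The (1 − t) factor cancels: (EBIT − 70,000) × 780,000 = (EBIT − 160,000) × 980,000.
EBIT × (980,000 − 780,000) = 160,000 × 980,000 − 70,000 × 780,000 = 102,200,000,000, so EBIT = 102,200,000,000 ÷ 200,000 = 511,000.00.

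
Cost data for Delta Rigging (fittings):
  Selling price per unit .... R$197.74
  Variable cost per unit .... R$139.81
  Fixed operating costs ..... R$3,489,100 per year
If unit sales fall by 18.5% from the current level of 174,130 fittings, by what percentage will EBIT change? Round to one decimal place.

-28.3%

At 174,130 units, contribution = 174,130 × R$57.93 = R$10,087,350.90.
EBIT = R$10,087,350.90 − R$3,489,100 = R$6,598,250.90.
Degree of operating leverage = R$10,087,350.90 / R$6,598,250.90 = 1.5288.
%ΔEBIT = DOL × %ΔSales = 1.5288 × -18.5% = -28.3%.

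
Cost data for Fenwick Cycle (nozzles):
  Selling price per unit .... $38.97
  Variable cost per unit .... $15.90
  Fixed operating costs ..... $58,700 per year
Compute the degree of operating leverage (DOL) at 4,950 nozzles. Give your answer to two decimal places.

Total contribution margin = 4,950 × $23.07 = $114,196.50.
Subtracting fixed costs: EBIT = $114,196.50 − $58,700 = $55,496.50.
So DOL = total CM / EBIT = $114,196.50 / $55,496.50 = 2.0577.

2.06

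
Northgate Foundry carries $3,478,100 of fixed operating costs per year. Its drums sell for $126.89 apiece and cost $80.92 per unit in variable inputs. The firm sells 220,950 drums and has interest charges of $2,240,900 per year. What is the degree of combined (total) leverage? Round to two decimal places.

2.29

Total contribution margin = 220,950 × $45.97 = $10,157,071.50.
EBIT = $10,157,071.50 − $3,478,100 = $6,678,971.50. Interest = $2,240,900.00.
DOL = $10,157,071.50 ÷ $6,678,971.50 = 1.5208; DFL = $6,678,971.50 ÷ $4,438,071.50 = 1.5049.
DCL = DOL × DFL = 1.5208 × 1.5049 = 2.2887.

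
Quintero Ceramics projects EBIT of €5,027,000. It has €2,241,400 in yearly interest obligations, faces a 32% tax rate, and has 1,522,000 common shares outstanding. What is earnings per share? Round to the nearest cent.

Interest = €2,241,400.00, so EBT = €5,027,000 − €2,241,400.00 = €2,785,600.00.
After tax at 32%: net income = €2,785,600.00 × 0.68 = €1,894,208.00.
Per share: €1,894,208.00 / 1,522,000 shares = €1.24.

€1.24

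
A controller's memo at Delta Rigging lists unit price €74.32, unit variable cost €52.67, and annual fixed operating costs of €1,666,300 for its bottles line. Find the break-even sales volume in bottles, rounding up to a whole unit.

76,966 bottles

Each unit contributes €74.32 − €52.67 = €21.65.
Break-even volume = fixed costs ÷ CM per unit = €1,666,300 ÷ €21.65 = 76,965.36, so 76,966 bottles.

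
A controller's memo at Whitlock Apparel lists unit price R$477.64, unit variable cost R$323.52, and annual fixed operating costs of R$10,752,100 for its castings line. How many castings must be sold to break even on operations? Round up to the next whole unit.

Each unit contributes R$477.64 − R$323.52 = R$154.12.
Break-even Q = R$10,752,100 / R$154.12 = 69,764.47 → 69,765 castings.

69,765 castings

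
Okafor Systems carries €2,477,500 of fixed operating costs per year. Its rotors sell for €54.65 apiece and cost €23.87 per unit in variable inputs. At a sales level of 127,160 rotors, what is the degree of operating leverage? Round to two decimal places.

2.72

At 127,160 units, contribution = 127,160 × €30.78 = €3,913,984.80.
EBIT = €3,913,984.80 − €2,477,500 = €1,436,484.80.
Degree of operating leverage = €3,913,984.80 / €1,436,484.80 = 2.7247.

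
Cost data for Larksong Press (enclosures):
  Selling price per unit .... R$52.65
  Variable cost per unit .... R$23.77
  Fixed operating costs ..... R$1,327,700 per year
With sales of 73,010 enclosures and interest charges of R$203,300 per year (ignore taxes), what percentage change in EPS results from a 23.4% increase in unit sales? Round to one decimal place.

+85.4%

Total contribution margin = 73,010 × R$28.88 = R$2,108,528.80.
EBIT = R$2,108,528.80 − R$1,327,700 = R$780,828.80.
Interest = R$203,300.00, so EBIT − I = R$577,528.80.
DCL = total CM / (EBIT − I) = R$2,108,528.80 / R$577,528.80 = 3.6510.
%ΔEPS = DCL × %ΔSales = 3.6510 × +23.4% = +85.4%.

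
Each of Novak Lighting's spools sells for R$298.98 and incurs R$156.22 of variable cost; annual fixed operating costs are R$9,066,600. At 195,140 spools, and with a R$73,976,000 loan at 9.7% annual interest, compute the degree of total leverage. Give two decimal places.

2.40

Contribution at this volume is 195,140 × R$142.76 = R$27,858,186.40.
Subtracting fixed costs: EBIT = R$27,858,186.40 − R$9,066,600 = R$18,791,586.40. Interest = R$7,175,672.00.
DOL = R$27,858,186.40 ÷ R$18,791,586.40 = 1.4825; DFL = R$18,791,586.40 ÷ R$11,615,914.40 = 1.6177.
Combined leverage = 1.4825 × 1.6177 = 2.3982.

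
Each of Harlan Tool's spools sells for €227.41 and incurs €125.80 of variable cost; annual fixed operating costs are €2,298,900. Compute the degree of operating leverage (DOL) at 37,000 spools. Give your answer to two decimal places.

2.57

Total contribution margin = 37,000 × €101.61 = €3,759,570.00.
Operating income = contribution − fixed costs = €3,759,570.00 − €2,298,900 = €1,460,670.00.
So DOL = total CM / EBIT = €3,759,570.00 / €1,460,670.00 = 2.5739.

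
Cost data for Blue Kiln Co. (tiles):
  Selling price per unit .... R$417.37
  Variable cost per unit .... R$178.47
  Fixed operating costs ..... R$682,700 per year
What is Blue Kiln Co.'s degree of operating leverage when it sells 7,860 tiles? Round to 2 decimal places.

1.57

Contribution at this volume is 7,860 × R$238.90 = R$1,877,754.00.
Subtracting fixed costs: EBIT = R$1,877,754.00 − R$682,700 = R$1,195,054.00.
So DOL = total CM / EBIT = R$1,877,754.00 / R$1,195,054.00 = 1.5713.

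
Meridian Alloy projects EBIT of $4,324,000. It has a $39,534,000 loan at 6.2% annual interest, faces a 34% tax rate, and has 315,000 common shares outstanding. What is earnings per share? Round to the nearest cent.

$3.92

Pre-tax income = $4,324,000 − $2,451,108.00 = $1,872,892.00.
After tax at 34%: net income = $1,872,892.00 × 0.66 = $1,236,108.72.
EPS = $1,236,108.72 ÷ 315,000 = $3.92.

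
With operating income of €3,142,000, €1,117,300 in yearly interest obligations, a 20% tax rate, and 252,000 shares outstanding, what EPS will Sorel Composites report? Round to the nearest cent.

€6.43

Pre-tax income = €3,142,000 − €1,117,300.00 = €2,024,700.00.
After tax at 20%: net income = €2,024,700.00 × 0.80 = €1,619,760.00.
Per share: €1,619,760.00 / 252,000 shares = €6.43.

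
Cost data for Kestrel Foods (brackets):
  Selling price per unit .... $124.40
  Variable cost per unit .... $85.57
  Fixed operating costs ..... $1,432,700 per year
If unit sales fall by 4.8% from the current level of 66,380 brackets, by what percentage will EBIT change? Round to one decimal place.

-10.8%

Total contribution margin = 66,380 × $38.83 = $2,577,535.40.
EBIT = $2,577,535.40 − $1,432,700 = $1,144,835.40.
DOL = contribution ÷ EBIT = $2,577,535.40 ÷ $1,144,835.40 = 2.2514.
So EBIT moves 2.2514 × (-4.8%) = -10.8%.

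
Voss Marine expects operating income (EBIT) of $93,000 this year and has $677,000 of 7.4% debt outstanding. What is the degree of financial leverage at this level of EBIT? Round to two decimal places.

2.17

Annual interest charges come to $50,098.00.
DFL = EBIT ÷ (EBIT − I) = $93,000 ÷ ($93,000 − $50,098.00) = $93,000 ÷ $42,902.00 = 2.1677.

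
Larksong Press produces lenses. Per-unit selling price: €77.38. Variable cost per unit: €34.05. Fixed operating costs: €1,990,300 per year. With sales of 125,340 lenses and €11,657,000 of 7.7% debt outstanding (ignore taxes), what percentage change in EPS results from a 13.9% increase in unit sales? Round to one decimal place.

At 125,340 units, contribution = 125,340 × €43.33 = €5,430,982.20.
Operating income = contribution − fixed costs = €5,430,982.20 − €1,990,300 = €3,440,682.20.
Interest = €897,589.00, so EBIT − I = €2,543,093.20.
Degree of combined leverage = contribution ÷ (EBIT − I) = €5,430,982.20 ÷ €2,543,093.20 = 2.1356.
EPS therefore changes by 2.1356 × (+13.9%) = +29.7%.

+29.7%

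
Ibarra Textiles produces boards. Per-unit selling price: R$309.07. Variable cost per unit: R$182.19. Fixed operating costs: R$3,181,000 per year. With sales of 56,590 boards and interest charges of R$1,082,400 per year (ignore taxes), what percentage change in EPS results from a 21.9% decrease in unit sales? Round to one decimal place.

-53.9%

Total contribution margin = 56,590 × R$126.88 = R$7,180,139.20.
Operating income = contribution − fixed costs = R$7,180,139.20 − R$3,181,000 = R$3,999,139.20.
Interest = R$1,082,400.00, so EBIT − I = R$2,916,739.20.
Degree of combined leverage = contribution ÷ (EBIT − I) = R$7,180,139.20 ÷ R$2,916,739.20 = 2.4617.
%ΔEPS = DCL × %ΔSales = 2.4617 × -21.9% = -53.9%.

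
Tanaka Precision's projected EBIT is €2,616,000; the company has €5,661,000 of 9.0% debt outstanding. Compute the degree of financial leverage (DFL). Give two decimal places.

Annual interest charges come to €509,490.00.
Degree of financial leverage = EBIT / (EBIT − interest) = €2,616,000 / €2,106,510.00 = 1.2419.

1.24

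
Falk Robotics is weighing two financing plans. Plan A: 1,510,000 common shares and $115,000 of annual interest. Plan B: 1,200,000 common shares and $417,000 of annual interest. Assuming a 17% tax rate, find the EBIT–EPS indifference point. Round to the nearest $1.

$1,586,032

Set EPS_A = EPS_B: (EBIT − $115,000)(1 − 0.17) ÷ 1,510,000 = (EBIT − $417,000)(1 − 0.17) ÷ 1,200,000.
The (1 − t) factor cancels: (EBIT − 115,000) × 1,200,000 = (EBIT − 417,000) × 1,510,000.
Solving, EBIT = (417,000·1,510,000 − 115,000·1,200,000) / (1,510,000 − 1,200,000) = 491,670,000,000 / 310,000 = 1,586,032.26.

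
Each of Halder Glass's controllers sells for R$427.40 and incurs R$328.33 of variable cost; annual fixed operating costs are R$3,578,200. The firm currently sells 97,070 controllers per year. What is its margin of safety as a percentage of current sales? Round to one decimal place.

Each unit contributes R$427.40 − R$328.33 = R$99.07. Break-even units = R$3,578,200 ÷ R$99.07 = 36,117.90; break-even revenue = 36,117.90 × R$427.40 = R$15,436,788.94.
Actual sales revenue = 97,070 × R$427.40 = R$41,487,718.00.
Margin of safety = (R$41,487,718.00 − R$15,436,788.94) ÷ R$41,487,718.00 = 62.8%.

62.8%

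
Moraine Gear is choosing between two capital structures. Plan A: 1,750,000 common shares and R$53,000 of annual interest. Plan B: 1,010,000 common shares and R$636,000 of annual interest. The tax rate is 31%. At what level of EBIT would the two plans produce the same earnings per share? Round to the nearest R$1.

R$1,431,716

At indifference, (EBIT − 53,000)(1 − t)/1,750,000 = (EBIT − 636,000)(1 − t)/1,010,000.
Cancelling (1 − t) and cross-multiplying: 1,010,000·(EBIT − 53,000) = 1,750,000·(EBIT − 636,000).
EBIT × (1,750,000 − 1,010,000) = 636,000 × 1,750,000 − 53,000 × 1,010,000 = 1,059,470,000,000, so EBIT = 1,059,470,000,000 ÷ 740,000 = 1,431,716.22.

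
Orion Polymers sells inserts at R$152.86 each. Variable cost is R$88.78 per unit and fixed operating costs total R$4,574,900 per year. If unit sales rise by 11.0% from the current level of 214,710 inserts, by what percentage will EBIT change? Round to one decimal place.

+16.5%

Total contribution margin = 214,710 × R$64.08 = R$13,758,616.80.
Operating income = contribution − fixed costs = R$13,758,616.80 − R$4,574,900 = R$9,183,716.80.
DOL = contribution ÷ EBIT = R$13,758,616.80 ÷ R$9,183,716.80 = 1.4982.
%ΔEBIT = DOL × %ΔSales = 1.4982 × +11.0% = +16.5%.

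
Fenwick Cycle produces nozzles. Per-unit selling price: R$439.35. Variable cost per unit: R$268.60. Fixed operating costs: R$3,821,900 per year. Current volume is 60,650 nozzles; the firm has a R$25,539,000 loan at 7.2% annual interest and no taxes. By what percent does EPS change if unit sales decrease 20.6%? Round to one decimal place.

Contribution at this volume is 60,650 × R$170.75 = R$10,355,987.50.
Subtracting fixed costs: EBIT = R$10,355,987.50 − R$3,821,900 = R$6,534,087.50.
After interest of R$1,838,808.00, pre-tax earnings = R$4,695,279.50.
Degree of combined leverage = contribution ÷ (EBIT − I) = R$10,355,987.50 ÷ R$4,695,279.50 = 2.2056.
%ΔEPS = DCL × %ΔSales = 2.2056 × -20.6% = -45.4%.

-45.4%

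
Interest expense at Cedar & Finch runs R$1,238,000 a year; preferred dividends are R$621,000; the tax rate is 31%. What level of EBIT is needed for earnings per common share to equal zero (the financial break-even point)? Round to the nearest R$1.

Preferred dividends are paid after tax, so their pre-tax equivalent is R$621,000 ÷ (1 − 0.31) = R$900,000.00.
Financial break-even EBIT = interest + D_p ÷ (1 − t) = R$1,238,000 + R$900,000.00 = R$2,138,000.00.

R$2,138,000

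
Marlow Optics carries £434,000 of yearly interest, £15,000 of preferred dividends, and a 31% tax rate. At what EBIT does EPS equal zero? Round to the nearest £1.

Preferred dividends are paid after tax, so their pre-tax equivalent is £15,000 ÷ (1 − 0.31) = £21,739.13.
Financial break-even EBIT = interest + D_p ÷ (1 − t) = £434,000 + £21,739.13 = £455,739.13.

£455,739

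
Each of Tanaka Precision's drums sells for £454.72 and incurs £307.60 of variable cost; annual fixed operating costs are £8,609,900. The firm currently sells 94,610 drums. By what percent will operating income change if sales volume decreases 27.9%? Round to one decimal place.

-73.1%

Total contribution margin = 94,610 × £147.12 = £13,919,023.20.
Subtracting fixed costs: EBIT = £13,919,023.20 − £8,609,900 = £5,309,123.20.
DOL = contribution ÷ EBIT = £13,919,023.20 ÷ £5,309,123.20 = 2.6217.
%ΔEBIT = DOL × %ΔSales = 2.6217 × -27.9% = -73.1%.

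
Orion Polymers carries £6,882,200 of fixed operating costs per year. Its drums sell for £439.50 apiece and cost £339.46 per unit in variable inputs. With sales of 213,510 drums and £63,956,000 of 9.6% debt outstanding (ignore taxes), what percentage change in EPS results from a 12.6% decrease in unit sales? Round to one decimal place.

-32.3%

Contribution at this volume is 213,510 × £100.04 = £21,359,540.40.
EBIT = £21,359,540.40 − £6,882,200 = £14,477,340.40.
Interest = £6,139,776.00, so EBIT − I = £8,337,564.40.
Degree of combined leverage = contribution ÷ (EBIT − I) = £21,359,540.40 ÷ £8,337,564.40 = 2.5618.
%ΔEPS = DCL × %ΔSales = 2.5618 × -12.6% = -32.3%.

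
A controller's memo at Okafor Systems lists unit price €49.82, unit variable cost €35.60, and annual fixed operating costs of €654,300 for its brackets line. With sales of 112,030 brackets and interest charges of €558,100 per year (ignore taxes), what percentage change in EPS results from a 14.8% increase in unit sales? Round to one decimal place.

+61.9%

Contribution at this volume is 112,030 × €14.22 = €1,593,066.60.
Operating income = contribution − fixed costs = €1,593,066.60 − €654,300 = €938,766.60.
After interest of €558,100.00, pre-tax earnings = €380,666.60.
DCL = total CM / (EBIT − I) = €1,593,066.60 / €380,666.60 = 4.1849.
EPS therefore changes by 4.1849 × (+14.8%) = +61.9%.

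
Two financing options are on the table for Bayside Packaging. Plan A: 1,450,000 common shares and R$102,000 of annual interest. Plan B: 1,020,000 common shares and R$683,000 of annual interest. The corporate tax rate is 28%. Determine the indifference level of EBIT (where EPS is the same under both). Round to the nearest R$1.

R$2,061,186

At indifference, (EBIT − 102,000)(1 − t)/1,450,000 = (EBIT − 683,000)(1 − t)/1,020,000.
The (1 − t) factor cancels: (EBIT − 102,000) × 1,020,000 = (EBIT − 683,000) × 1,450,000.
Solving, EBIT = (683,000·1,450,000 − 102,000·1,020,000) / (1,450,000 − 1,020,000) = 886,310,000,000 / 430,000 = 2,061,186.05.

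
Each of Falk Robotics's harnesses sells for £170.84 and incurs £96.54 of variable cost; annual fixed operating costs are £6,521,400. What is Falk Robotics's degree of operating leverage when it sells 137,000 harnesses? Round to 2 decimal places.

2.78

Contribution at this volume is 137,000 × £74.30 = £10,179,100.00.
Subtracting fixed costs: EBIT = £10,179,100.00 − £6,521,400 = £3,657,700.00.
Degree of operating leverage = £10,179,100.00 / £3,657,700.00 = 2.7829.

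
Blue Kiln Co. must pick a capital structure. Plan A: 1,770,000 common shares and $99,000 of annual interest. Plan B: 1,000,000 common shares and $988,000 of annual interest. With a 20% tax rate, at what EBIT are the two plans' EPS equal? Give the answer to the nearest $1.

Set EPS_A = EPS_B: (EBIT − $99,000)(1 − 0.20) ÷ 1,770,000 = (EBIT − $988,000)(1 − 0.20) ÷ 1,000,000.
Cancelling (1 − t) and cross-multiplying: 1,000,000·(EBIT − 99,000) = 1,770,000·(EBIT − 988,000).
EBIT × (1,770,000 − 1,000,000) = 988,000 × 1,770,000 − 99,000 × 1,000,000 = 1,649,760,000,000, so EBIT = 1,649,760,000,000 ÷ 770,000 = 2,142,545.45.

$2,142,545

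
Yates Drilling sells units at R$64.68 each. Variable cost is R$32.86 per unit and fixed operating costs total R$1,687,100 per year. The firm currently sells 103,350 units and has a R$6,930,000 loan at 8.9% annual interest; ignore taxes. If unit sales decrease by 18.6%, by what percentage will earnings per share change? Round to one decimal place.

Contribution at this volume is 103,350 × R$31.82 = R$3,288,597.00.
Subtracting fixed costs: EBIT = R$3,288,597.00 − R$1,687,100 = R$1,601,497.00.
After interest of R$616,770.00, pre-tax earnings = R$984,727.00.
Degree of combined leverage = contribution ÷ (EBIT − I) = R$3,288,597.00 ÷ R$984,727.00 = 3.3396.
%ΔEPS = DCL × %ΔSales = 3.3396 × -18.6% = -62.1%.

-62.1%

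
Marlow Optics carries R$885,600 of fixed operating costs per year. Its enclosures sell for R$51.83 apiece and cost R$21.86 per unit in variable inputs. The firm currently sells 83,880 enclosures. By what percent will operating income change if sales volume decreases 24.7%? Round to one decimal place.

-38.1%

At 83,880 units, contribution = 83,880 × R$29.97 = R$2,513,883.60.
Subtracting fixed costs: EBIT = R$2,513,883.60 − R$885,600 = R$1,628,283.60.
So DOL = total CM / EBIT = R$2,513,883.60 / R$1,628,283.60 = 1.5439.
%ΔEBIT = DOL × %ΔSales = 1.5439 × -24.7% = -38.1%.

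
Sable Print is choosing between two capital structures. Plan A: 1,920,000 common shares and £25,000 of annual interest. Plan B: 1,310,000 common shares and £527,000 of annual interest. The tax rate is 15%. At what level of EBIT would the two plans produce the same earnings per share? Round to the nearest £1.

£1,605,066

Set EPS_A = EPS_B: (EBIT − £25,000)(1 − 0.15) ÷ 1,920,000 = (EBIT − £527,000)(1 − 0.15) ÷ 1,310,000.
Cancelling (1 − t) and cross-multiplying: 1,310,000·(EBIT − 25,000) = 1,920,000·(EBIT − 527,000).
Solving, EBIT = (527,000·1,920,000 − 25,000·1,310,000) / (1,920,000 − 1,310,000) = 979,090,000,000 / 610,000 = 1,605,065.57.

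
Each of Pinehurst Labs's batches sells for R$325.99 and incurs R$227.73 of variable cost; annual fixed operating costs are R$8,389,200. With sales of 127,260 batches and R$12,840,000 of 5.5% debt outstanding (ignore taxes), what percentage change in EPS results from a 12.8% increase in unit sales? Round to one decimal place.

Total contribution margin = 127,260 × R$98.26 = R$12,504,567.60.
Subtracting fixed costs: EBIT = R$12,504,567.60 − R$8,389,200 = R$4,115,367.60.
Interest = R$706,200.00, so EBIT − I = R$3,409,167.60.
DCL = total CM / (EBIT − I) = R$12,504,567.60 / R$3,409,167.60 = 3.6679.
EPS therefore changes by 3.6679 × (+12.8%) = +46.9%.

+46.9%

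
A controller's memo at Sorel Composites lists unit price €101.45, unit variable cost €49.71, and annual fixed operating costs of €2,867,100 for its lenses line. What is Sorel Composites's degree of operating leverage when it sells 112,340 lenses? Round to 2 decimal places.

Contribution at this volume is 112,340 × €51.74 = €5,812,471.60.
EBIT = €5,812,471.60 − €2,867,100 = €2,945,371.60.
DOL = contribution ÷ EBIT = €5,812,471.60 ÷ €2,945,371.60 = 1.9734.

1.97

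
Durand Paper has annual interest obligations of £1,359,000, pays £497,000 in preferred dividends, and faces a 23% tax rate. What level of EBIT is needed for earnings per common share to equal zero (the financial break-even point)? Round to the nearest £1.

Preferred dividends are paid after tax, so their pre-tax equivalent is £497,000 ÷ (1 − 0.23) = £645,454.55.
Financial break-even EBIT = interest + D_p ÷ (1 − t) = £1,359,000 + £645,454.55 = £2,004,454.55.

£2,004,455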